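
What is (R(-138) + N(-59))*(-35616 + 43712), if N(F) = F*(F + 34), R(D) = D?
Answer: 10824352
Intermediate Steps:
N(F) = F*(34 + F)
(R(-138) + N(-59))*(-35616 + 43712) = (-138 - 59*(34 - 59))*(-35616 + 43712) = (-138 - 59*(-25))*8096 = (-138 + 1475)*8096 = 1337*8096 = 10824352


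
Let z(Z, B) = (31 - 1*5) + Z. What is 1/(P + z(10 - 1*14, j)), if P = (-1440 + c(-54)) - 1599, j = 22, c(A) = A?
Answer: -1/3071 ≈ -0.00032563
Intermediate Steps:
z(Z, B) = 26 + Z (z(Z, B) = (31 - 5) + Z = 26 + Z)
P = -3093 (P = (-1440 - 54) - 1599 = -1494 - 1599 = -3093)
1/(P + z(10 - 1*14, j)) = 1/(-3093 + (26 + (10 - 1*14))) = 1/(-3093 + (26 + (10 - 14))) = 1/(-3093 + (26 - 4)) = 1/(-3093 + 22) = 1/(-3071) = -1/3071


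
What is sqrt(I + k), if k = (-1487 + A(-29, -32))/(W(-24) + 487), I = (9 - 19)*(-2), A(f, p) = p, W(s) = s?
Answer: sqrt(3584083)/463 ≈ 4.0889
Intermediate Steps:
I = 20 (I = -10*(-2) = 20)
k = -1519/463 (k = (-1487 - 32)/(-24 + 487) = -1519/463 ≈ -3.2808)
sqrt(I + k) = sqrt(20 - 1519/463) = sqrt(7741/463) = sqrt(3584083)/463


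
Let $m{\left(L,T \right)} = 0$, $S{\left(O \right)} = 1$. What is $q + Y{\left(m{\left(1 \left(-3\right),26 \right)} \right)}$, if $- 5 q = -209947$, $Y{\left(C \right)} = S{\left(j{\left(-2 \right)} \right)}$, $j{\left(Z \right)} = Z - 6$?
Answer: $\frac{209952}{5} \approx 41990.0$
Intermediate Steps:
$j{\left(Z \right)} = -6 + Z$ ($j{\left(Z \right)} = Z - 6 = -6 + Z$)
$Y{\left(C \right)} = 1$
$q = \frac{209947}{5}$ ($q = \left(- \frac{1}{5}\right) \left(-209947\right) = \frac{209947}{5} \approx 41989.0$)
$q + Y{\left(m{\left(1 \left(-3\right),26 \right)} \right)} = \frac{209947}{5} + 1 = \frac{209952}{5}$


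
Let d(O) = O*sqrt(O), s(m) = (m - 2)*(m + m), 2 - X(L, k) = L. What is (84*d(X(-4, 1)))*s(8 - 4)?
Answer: 8064*sqrt(6) ≈ 19753.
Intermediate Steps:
X(L, k) = 2 - L
s(m) = 2*m*(-2 + m) (s(m) = (-2 + m)*(2*m) = 2*m*(-2 + m))
d(O) = O**(3/2)
(84*d(X(-4, 1)))*s(8 - 4) = (84*(2 - 1*(-4))**(3/2))*(2*(8 - 4)*(-2 + (8 - 4))) = (84*(2 + 4)**(3/2))*(2*4*(-2 + 4)) = (84*6**(3/2))*(2*4*2) = (84*(6*sqrt(6)))*16 = (504*sqrt(6))*16 = 8064*sqrt(6)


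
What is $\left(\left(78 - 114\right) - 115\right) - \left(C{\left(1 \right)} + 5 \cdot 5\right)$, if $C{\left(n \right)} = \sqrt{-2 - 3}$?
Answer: $-176 - i \sqrt{5} \approx -176.0 - 2.2361 i$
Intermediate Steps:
$C{\left(n \right)} = i \sqrt{5}$ ($C{\left(n \right)} = \sqrt{-5} = i \sqrt{5}$)
$\left(\left(78 - 114\right) - 115\right) - \left(C{\left(1 \right)} + 5 \cdot 5\right) = \left(\left(78 - 114\right) - 115\right) - \left(i \sqrt{5} + 5 \cdot 5\right) = \left(-36 - 115\right) - \left(i \sqrt{5} + 25\right) = -151 - \left(25 + i \sqrt{5}\right) = -176 - i \sqrt{5}$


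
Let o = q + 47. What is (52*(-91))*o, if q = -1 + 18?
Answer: -302848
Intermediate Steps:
q = 17
o = 64 (o = 17 + 47 = 64)
(52*(-91))*o = (52*(-91))*64 = -4732*64 = -302848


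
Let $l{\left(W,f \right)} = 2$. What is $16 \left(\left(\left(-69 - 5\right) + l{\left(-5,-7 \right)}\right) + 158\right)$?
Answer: $1376$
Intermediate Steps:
$16 \left(\left(\left(-69 - 5\right) + l{\left(-5,-7 \right)}\right) + 158\right) = 16 \left(\left(\left(-69 - 5\right) + 2\right) + 158\right) = 16 \left(\left(-74 + 2\right) + 158\right) = 16 \left(-72 + 158\right) = 16 \cdot 86 = 1376$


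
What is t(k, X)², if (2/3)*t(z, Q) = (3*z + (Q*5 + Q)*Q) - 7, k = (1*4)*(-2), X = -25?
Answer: 124478649/4 ≈ 3.1120e+7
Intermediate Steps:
k = -8 (k = 4*(-2) = -8)
t(z, Q) = -21/2 + 9*Q² + 9*z/2 (t(z, Q) = 3*((3*z + (Q*5 + Q)*Q) - 7)/2 = 3*((3*z + (5*Q + Q)*Q) - 7)/2 = 3*((3*z + (6*Q)*Q) - 7)/2 = 3*((3*z + 6*Q²) - 7)/2 = 3*(-7 + 3*z + 6*Q²)/2 = -21/2 + 9*Q² + 9*z/2)
t(k, X)² = (-21/2 + 9*(-25)² + (9/2)*(-8))² = (-21/2 + 9*625 - 36)² = (-21/2 + 5625 - 36)² = (11157/2)² = 124478649/4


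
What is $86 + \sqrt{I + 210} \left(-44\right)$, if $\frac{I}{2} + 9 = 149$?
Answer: $86 - 308 \sqrt{10} \approx -887.98$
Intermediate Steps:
$I = 280$ ($I = -18 + 2 \cdot 149 = -18 + 298 = 280$)
$86 + \sqrt{I + 210} \left(-44\right) = 86 + \sqrt{280 + 210} \left(-44\right) = 86 + \sqrt{490} \left(-44\right) = 86 + 7 \sqrt{10} \left(-44\right) = 86 - 308 \sqrt{10}$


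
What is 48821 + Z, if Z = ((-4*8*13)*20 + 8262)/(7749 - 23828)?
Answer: 784992917/16079 ≈ 48821.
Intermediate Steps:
Z = 58/16079 (Z = (-32*13*20 + 8262)/(-16079) = (-416*20 + 8262)*(-1/16079) = (-8320 + 8262)*(-1/16079) = -58*(-1/16079) = 58/16079 ≈ 0.0036072)
48821 + Z = 48821 + 58/16079 = 784992917/16079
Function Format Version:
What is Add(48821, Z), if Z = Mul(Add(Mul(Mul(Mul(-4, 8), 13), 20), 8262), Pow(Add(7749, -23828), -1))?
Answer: Rational(784992917, 16079) ≈ 48821.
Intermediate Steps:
Z = Rational(58, 16079) (Z = Mul(Add(Mul(Mul(-32, 13), 20), 8262), Pow(-16079, -1)) = Mul(Add(Mul(-416, 20), 8262), Rational(-1, 16079)) = Mul(Add(-8320, 8262), Rational(-1, 16079)) = Mul(-58, Rational(-1, 16079)) = Rational(58, 16079) ≈ 0.0036072)
Add(48821, Z) = Add(48821, Rational(58, 16079)) = Rational(784992917, 16079)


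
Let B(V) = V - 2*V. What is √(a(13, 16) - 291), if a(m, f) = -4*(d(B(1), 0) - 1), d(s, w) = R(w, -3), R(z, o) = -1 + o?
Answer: I*√271 ≈ 16.462*I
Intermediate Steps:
B(V) = -V
d(s, w) = -4 (d(s, w) = -1 - 3 = -4)
a(m, f) = 20 (a(m, f) = -4*(-4 - 1) = -4*(-5) = 20)
√(a(13, 16) - 291) = √(20 - 291) = √(-271) = I*√271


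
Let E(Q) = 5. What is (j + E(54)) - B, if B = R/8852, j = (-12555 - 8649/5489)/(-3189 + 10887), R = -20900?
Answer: 89299368168/15584802431 ≈ 5.7299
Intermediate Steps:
j = -11487174/7042387 (j = (-12555 - 8649*1/5489)/7698 = (-12555 - 8649/5489)*(1/7698) = -68923044/5489*1/7698 = -11487174/7042387 ≈ -1.6311)
B = -5225/2213 (B = -20900/8852 = -20900*1/8852 = -5225/2213 ≈ -2.3610)
(j + E(54)) - B = (-11487174/7042387 + 5) - 1*(-5225/2213) = 23724761/7042387 + 5225/2213 = 89299368168/15584802431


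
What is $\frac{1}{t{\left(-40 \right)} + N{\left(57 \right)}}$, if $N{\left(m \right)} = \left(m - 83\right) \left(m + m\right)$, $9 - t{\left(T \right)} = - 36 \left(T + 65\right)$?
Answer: $- \frac{1}{2055} \approx -0.00048662$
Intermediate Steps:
$t{\left(T \right)} = 2349 + 36 T$ ($t{\left(T \right)} = 9 - - 36 \left(T + 65\right) = 9 - - 36 \left(65 + T\right) = 9 - \left(-2340 - 36 T\right) = 9 + \left(2340 + 36 T\right) = 2349 + 36 T$)
$N{\left(m \right)} = 2 m \left(-83 + m\right)$ ($N{\left(m \right)} = \left(-83 + m\right) 2 m = 2 m \left(-83 + m\right)$)
$\frac{1}{t{\left(-40 \right)} + N{\left(57 \right)}} = \frac{1}{\left(2349 + 36 \left(-40\right)\right) + 2 \cdot 57 \left(-83 + 57\right)} = \frac{1}{\left(2349 - 1440\right) + 2 \cdot 57 \left(-26\right)} = \frac{1}{909 - 2964} = \frac{1}{-2055} = - \frac{1}{2055}$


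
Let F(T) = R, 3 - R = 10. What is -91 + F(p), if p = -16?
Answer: -98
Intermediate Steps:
R = -7 (R = 3 - 1*10 = 3 - 10 = -7)
F(T) = -7
-91 + F(p) = -91 - 7 = -98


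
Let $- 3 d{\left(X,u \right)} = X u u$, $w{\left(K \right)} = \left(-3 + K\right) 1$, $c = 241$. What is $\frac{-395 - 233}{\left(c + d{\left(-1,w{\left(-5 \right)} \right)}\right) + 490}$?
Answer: $- \frac{1884}{2257} \approx -0.83474$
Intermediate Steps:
$w{\left(K \right)} = -3 + K$
$d{\left(X,u \right)} = - \frac{X u^{2}}{3}$ ($d{\left(X,u \right)} = - \frac{X u u}{3} = - \frac{X u^{2}}{3}$)
$\frac{-395 - 233}{\left(c + d{\left(-1,w{\left(-5 \right)} \right)}\right) + 490} = \frac{-395 - 233}{\left(241 - - \frac{\left(-3 - 5\right)^{2}}{3}\right) + 490} = - \frac{628}{\left(241 - - \frac{\left(-8\right)^{2}}{3}\right) + 490} = - \frac{628}{\left(241 - \left(- \frac{1}{3}\right) 64\right) + 490} = - \frac{628}{\left(241 + \frac{64}{3}\right) + 490} = - \frac{628}{\frac{787}{3} + 490} = - \frac{628}{\frac{2257}{3}} = \left(-628\right) \frac{3}{2257} = - \frac{1884}{2257}$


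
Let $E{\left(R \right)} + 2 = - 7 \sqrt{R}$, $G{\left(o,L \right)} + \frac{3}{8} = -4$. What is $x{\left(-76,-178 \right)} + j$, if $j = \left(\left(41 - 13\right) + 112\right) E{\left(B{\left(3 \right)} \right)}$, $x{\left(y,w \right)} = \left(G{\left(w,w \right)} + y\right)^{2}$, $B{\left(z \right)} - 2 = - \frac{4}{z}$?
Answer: $\frac{395529}{64} - \frac{980 \sqrt{6}}{3} \approx 5380.0$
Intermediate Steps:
$B{\left(z \right)} = 2 - \frac{4}{z}$
$G{\left(o,L \right)} = - \frac{35}{8}$ ($G{\left(o,L \right)} = - \frac{3}{8} - 4 = - \frac{35}{8}$)
$E{\left(R \right)} = -2 - 7 \sqrt{R}$
$x{\left(y,w \right)} = \left(- \frac{35}{8} + y\right)^{2}$
$j = -280 - \frac{980 \sqrt{6}}{3}$ ($j = \left(\left(41 - 13\right) + 112\right) \left(-2 - 7 \sqrt{2 - \frac{4}{3}}\right) = \left(28 + 112\right) \left(-2 - 7 \sqrt{2 - \frac{4}{3}}\right) = 140 \left(-2 - 7 \sqrt{\frac{2}{3}}\right) = 140 \left(-2 - 7 \frac{\sqrt{6}}{3}\right) = 140 \left(-2 - \frac{7 \sqrt{6}}{3}\right) = -280 - \frac{980 \sqrt{6}}{3} \approx -1080.2$)
$x{\left(-76,-178 \right)} + j = \frac{\left(-35 + 8 \left(-76\right)\right)^{2}}{64} - \left(280 + \frac{980 \sqrt{6}}{3}\right) = \frac{\left(-35 - 608\right)^{2}}{64} - \left(280 + \frac{980 \sqrt{6}}{3}\right) = \frac{\left(-643\right)^{2}}{64} - \left(280 + \frac{980 \sqrt{6}}{3}\right) = \frac{1}{64} \cdot 413449 - \left(280 + \frac{980 \sqrt{6}}{3}\right) = \frac{413449}{64} - \left(280 + \frac{980 \sqrt{6}}{3}\right) = \frac{395529}{64} - \frac{980 \sqrt{6}}{3}$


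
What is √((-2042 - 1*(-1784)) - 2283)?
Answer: 11*I*√21 ≈ 50.408*I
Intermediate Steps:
√((-2042 - 1*(-1784)) - 2283) = √((-2042 + 1784) - 2283) = √(-258 - 2283) = √(-2541) = 11*I*√21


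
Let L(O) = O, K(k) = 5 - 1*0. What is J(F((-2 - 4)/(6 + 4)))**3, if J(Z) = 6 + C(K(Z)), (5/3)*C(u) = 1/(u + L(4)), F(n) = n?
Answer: 753571/3375 ≈ 223.28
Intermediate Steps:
K(k) = 5 (K(k) = 5 + 0 = 5)
C(u) = 3/(5*(4 + u)) (C(u) = 3/(5*(u + 4)) = 3/(5*(4 + u)))
J(Z) = 91/15 (J(Z) = 6 + 3/(5*(4 + 5)) = 6 + (3/5)/9 = 6 + (3/5)*(1/9) = 6 + 1/15 = 91/15)
J(F((-2 - 4)/(6 + 4)))**3 = (91/15)**3 = 753571/3375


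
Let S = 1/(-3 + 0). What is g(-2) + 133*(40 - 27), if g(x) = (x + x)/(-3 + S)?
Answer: 8651/5 ≈ 1730.2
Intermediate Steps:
S = -⅓ (S = 1/(-3) = -⅓ ≈ -0.33333)
g(x) = -3*x/5 (g(x) = (x + x)/(-3 - ⅓) = (2*x)/(-10/3) = (2*x)*(-3/10) = -3*x/5)
g(-2) + 133*(40 - 27) = -⅗*(-2) + 133*(40 - 27) = 6/5 + 133*13 = 6/5 + 1729 = 8651/5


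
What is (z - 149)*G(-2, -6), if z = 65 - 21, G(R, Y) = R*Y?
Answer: -1260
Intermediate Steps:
z = 44
(z - 149)*G(-2, -6) = (44 - 149)*(-2*(-6)) = -105*12 = -1260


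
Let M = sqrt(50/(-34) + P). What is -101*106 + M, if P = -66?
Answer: -10706 + I*sqrt(19499)/17 ≈ -10706.0 + 8.2141*I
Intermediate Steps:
M = I*sqrt(19499)/17 (M = sqrt(50/(-34) - 66) = sqrt(50*(-1/34) - 66) = sqrt(-25/17 - 66) = sqrt(-1147/17) = I*sqrt(19499)/17 ≈ 8.2141*I)
-101*106 + M = -101*106 + I*sqrt(19499)/17 = -10706 + I*sqrt(19499)/17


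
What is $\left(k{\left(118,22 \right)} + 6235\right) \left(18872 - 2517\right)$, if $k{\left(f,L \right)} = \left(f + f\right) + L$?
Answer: $106193015$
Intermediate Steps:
$k{\left(f,L \right)} = L + 2 f$ ($k{\left(f,L \right)} = 2 f + L = L + 2 f$)
$\left(k{\left(118,22 \right)} + 6235\right) \left(18872 - 2517\right) = \left(\left(22 + 2 \cdot 118\right) + 6235\right) \left(18872 - 2517\right) = \left(\left(22 + 236\right) + 6235\right) 16355 = \left(258 + 6235\right) 16355 = 6493 \cdot 16355 = 106193015$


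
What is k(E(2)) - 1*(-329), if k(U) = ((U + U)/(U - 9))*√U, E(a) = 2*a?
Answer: 1629/5 ≈ 325.80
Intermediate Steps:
k(U) = 2*U^(3/2)/(-9 + U) (k(U) = ((2*U)/(-9 + U))*√U = (2*U/(-9 + U))*√U = 2*U^(3/2)/(-9 + U))
k(E(2)) - 1*(-329) = 2*(2*2)^(3/2)/(-9 + 2*2) - 1*(-329) = 2*4^(3/2)/(-9 + 4) + 329 = 2*8/(-5) + 329 = 2*8*(-⅕) + 329 = -16/5 + 329 = 1629/5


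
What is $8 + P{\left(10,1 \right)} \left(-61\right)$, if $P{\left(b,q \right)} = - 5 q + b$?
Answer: $-297$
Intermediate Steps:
$P{\left(b,q \right)} = b - 5 q$
$8 + P{\left(10,1 \right)} \left(-61\right) = 8 + \left(10 - 5\right) \left(-61\right) = 8 + 5 \left(-61\right) = 8 - 305 = -297$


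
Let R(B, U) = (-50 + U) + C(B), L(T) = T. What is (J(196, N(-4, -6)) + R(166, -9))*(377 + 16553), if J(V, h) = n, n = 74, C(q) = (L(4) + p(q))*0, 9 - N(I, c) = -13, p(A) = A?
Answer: 253950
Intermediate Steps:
N(I, c) = 22 (N(I, c) = 9 - 1*(-13) = 9 + 13 = 22)
C(q) = 0 (C(q) = (4 + q)*0 = 0)
R(B, U) = -50 + U (R(B, U) = (-50 + U) + 0 = -50 + U)
J(V, h) = 74
(J(196, N(-4, -6)) + R(166, -9))*(377 + 16553) = (74 + (-50 - 9))*(377 + 16553) = (74 - 59)*16930 = 15*16930 = 253950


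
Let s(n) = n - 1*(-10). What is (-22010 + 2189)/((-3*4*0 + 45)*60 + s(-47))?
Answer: -19821/2663 ≈ -7.4431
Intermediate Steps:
s(n) = 10 + n (s(n) = n + 10 = 10 + n)
(-22010 + 2189)/((-3*4*0 + 45)*60 + s(-47)) = (-22010 + 2189)/((-3*4*0 + 45)*60 + (10 - 47)) = -19821/((-12*0 + 45)*60 - 37) = -19821/((0 + 45)*60 - 37) = -19821/(45*60 - 37) = -19821/(2700 - 37) = -19821/2663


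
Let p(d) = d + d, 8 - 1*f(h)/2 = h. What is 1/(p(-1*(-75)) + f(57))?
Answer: 1/52 ≈ 0.019231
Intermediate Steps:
f(h) = 16 - 2*h
p(d) = 2*d
1/(p(-1*(-75)) + f(57)) = 1/(2*(-1*(-75)) + (16 - 2*57)) = 1/(2*75 + (16 - 114)) = 1/(150 - 98) = 1/52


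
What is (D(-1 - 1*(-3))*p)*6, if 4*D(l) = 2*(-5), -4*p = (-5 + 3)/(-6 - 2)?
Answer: 15/16 ≈ 0.93750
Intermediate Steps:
p = -1/16 (p = -(-5 + 3)/(4*(-6 - 2)) = -(-1)/(2*(-8)) = -(-1)*(-1)/(2*8) = -¼*¼ = -1/16 ≈ -0.062500)
D(l) = -5/2 (D(l) = (2*(-5))/4 = (¼)*(-10) = -5/2)
(D(-1 - 1*(-3))*p)*6 = -5/2*(-1/16)*6 = (5/32)*6 = 15/16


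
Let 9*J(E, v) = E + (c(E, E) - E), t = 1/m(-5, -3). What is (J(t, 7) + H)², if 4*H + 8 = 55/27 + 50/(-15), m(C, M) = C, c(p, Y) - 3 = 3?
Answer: 32041/11664 ≈ 2.7470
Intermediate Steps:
c(p, Y) = 6 (c(p, Y) = 3 + 3 = 6)
t = -⅕ (t = 1/(-5) = -⅕ ≈ -0.20000)
J(E, v) = ⅔ (J(E, v) = (E + (6 - E))/9 = (⅑)*6 = ⅔)
H = -251/108 (H = -2 + (55/27 + 50/(-15))/4 = -2 + (55*(1/27) + 50*(-1/15))/4 = -2 + (55/27 - 10/3)/4 = -2 + (¼)*(-35/27) = -2 - 35/108 = -251/108 ≈ -2.3241)
(J(t, 7) + H)² = (⅔ - 251/108)² = (-179/108)² = 32041/11664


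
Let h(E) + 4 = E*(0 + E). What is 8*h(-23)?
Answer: 4200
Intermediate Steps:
h(E) = -4 + E**2 (h(E) = -4 + E*(0 + E) = -4 + E*E = -4 + E**2)
8*h(-23) = 8*(-4 + (-23)**2) = 8*(-4 + 529) = 8*525 = 4200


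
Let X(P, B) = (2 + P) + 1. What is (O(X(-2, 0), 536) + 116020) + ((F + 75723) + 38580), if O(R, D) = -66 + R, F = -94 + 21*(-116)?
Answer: 227728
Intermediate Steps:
X(P, B) = 3 + P
F = -2530 (F = -94 - 2436 = -2530)
(O(X(-2, 0), 536) + 116020) + ((F + 75723) + 38580) = ((-66 + (3 - 2)) + 116020) + ((-2530 + 75723) + 38580) = ((-66 + 1) + 116020) + (73193 + 38580) = (-65 + 116020) + 111773 = 115955 + 111773 = 227728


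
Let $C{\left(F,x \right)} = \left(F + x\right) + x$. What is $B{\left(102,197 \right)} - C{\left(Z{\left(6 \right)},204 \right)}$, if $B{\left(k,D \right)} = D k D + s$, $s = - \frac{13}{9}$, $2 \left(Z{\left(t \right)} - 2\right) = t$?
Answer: $\frac{35622932}{9} \approx 3.9581 \cdot 10^{6}$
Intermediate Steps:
$Z{\left(t \right)} = 2 + \frac{t}{2}$
$s = - \frac{13}{9}$ ($s = \left(-13\right) \frac{1}{9} = - \frac{13}{9} \approx -1.4444$)
$B{\left(k,D \right)} = - \frac{13}{9} + k D^{2}$ ($B{\left(k,D \right)} = D k D - \frac{13}{9} = k D^{2} - \frac{13}{9} = - \frac{13}{9} + k D^{2}$)
$C{\left(F,x \right)} = F + 2 x$
$B{\left(102,197 \right)} - C{\left(Z{\left(6 \right)},204 \right)} = \left(- \frac{13}{9} + 102 \cdot 197^{2}\right) - \left(\left(2 + \frac{1}{2} \cdot 6\right) + 2 \cdot 204\right) = \left(- \frac{13}{9} + 102 \cdot 38809\right) - \left(\left(2 + 3\right) + 408\right) = \left(- \frac{13}{9} + 3958518\right) - \left(5 + 408\right) = \frac{35626649}{9} - 413 = \frac{35622932}{9}$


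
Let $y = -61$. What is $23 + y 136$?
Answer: $-8273$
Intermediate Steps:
$23 + y 136 = 23 - 8296 = -8273$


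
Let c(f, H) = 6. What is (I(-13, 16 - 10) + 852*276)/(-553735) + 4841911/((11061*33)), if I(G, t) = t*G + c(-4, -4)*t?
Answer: 519063476231/40424094711 ≈ 12.840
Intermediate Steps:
I(G, t) = 6*t + G*t (I(G, t) = t*G + 6*t = G*t + 6*t = 6*t + G*t)
(I(-13, 16 - 10) + 852*276)/(-553735) + 4841911/((11061*33)) = ((16 - 10)*(6 - 13) + 852*276)/(-553735) + 4841911/((11061*33)) = (6*(-7) + 235152)*(-1/553735) + 4841911/365013 = (-42 + 235152)*(-1/553735) + 4841911*(1/365013) = 235110*(-1/553735) + 4841911/365013 = -47022/110747 + 4841911/365013 = 519063476231/40424094711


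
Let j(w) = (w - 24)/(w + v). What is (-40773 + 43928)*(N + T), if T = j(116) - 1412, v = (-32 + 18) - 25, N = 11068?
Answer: 2346070620/77 ≈ 3.0468e+7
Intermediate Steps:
v = -39 (v = -14 - 25 = -39)
j(w) = (-24 + w)/(-39 + w) (j(w) = (w - 24)/(w - 39) = (-24 + w)/(-39 + w))
T = -108632/77 (T = (-24 + 116)/(-39 + 116) - 1412 = 92/77 - 1412 = -108632/77 ≈ -1410.8)
(-40773 + 43928)*(N + T) = (-40773 + 43928)*(11068 - 108632/77) = 3155*(743604/77) = 2346070620/77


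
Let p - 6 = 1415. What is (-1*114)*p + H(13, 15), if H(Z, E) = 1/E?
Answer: -2429909/15 ≈ -1.6199e+5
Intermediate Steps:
p = 1421 (p = 6 + 1415 = 1421)
(-1*114)*p + H(13, 15) = -1*114*1421 + 1/15 = -114*1421 + 1/15 = -161994 + 1/15 = -2429909/15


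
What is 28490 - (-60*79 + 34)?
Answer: 33196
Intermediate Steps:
28490 - (-60*79 + 34) = 28490 - (-4740 + 34) = 28490 - 1*(-4706) = 28490 + 4706 = 33196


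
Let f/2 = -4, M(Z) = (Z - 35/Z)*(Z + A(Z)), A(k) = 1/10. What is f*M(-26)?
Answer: -332038/65 ≈ -5108.3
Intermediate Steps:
A(k) = ⅒
M(Z) = (⅒ + Z)*(Z - 35/Z) (M(Z) = (Z - 35/Z)*(Z + ⅒) = (Z - 35/Z)*(⅒ + Z) = (⅒ + Z)*(Z - 35/Z))
f = -8 (f = 2*(-4) = -8)
f*M(-26) = -8*(-35 + (-26)² - 7/2/(-26) + (⅒)*(-26)) = -8*(-35 + 676 - 7/2*(-1/26) - 13/5) = -8*(-35 + 676 + 7/52 - 13/5) = -8*166019/260 = -332038/65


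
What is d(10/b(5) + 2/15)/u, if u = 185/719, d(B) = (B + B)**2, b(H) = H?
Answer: 2945024/41625 ≈ 70.751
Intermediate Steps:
d(B) = 4*B**2 (d(B) = (2*B)**2 = 4*B**2)
u = 185/719 (u = 185*(1/719) = 185/719 ≈ 0.25730)
d(10/b(5) + 2/15)/u = (4*(10/5 + 2/15)**2)/(185/719) = (4*(10*(1/5) + 2*(1/15))**2)*(719/185) = (4*(2 + 2/15)**2)*(719/185) = (4*(32/15)**2)*(719/185) = (4*(1024/225))*(719/185) = (4096/225)*(719/185) = 2945024/41625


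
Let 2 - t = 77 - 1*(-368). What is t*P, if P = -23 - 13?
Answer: 15948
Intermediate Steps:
t = -443 (t = 2 - (77 - 1*(-368)) = 2 - (77 + 368) = 2 - 1*445 = 2 - 445 = -443)
P = -36
t*P = -443*(-36) = 15948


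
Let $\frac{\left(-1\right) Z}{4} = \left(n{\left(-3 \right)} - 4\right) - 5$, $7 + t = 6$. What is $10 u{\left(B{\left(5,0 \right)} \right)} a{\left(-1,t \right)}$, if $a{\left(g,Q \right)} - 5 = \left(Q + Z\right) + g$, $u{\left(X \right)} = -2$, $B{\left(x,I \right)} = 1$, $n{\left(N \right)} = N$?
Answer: $-1020$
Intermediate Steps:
$t = -1$ ($t = -7 + 6 = -1$)
$Z = 48$ ($Z = - 4 \left(\left(-3 - 4\right) - 5\right) = - 4 \left(-7 - 5\right) = \left(-4\right) \left(-12\right) = 48$)
$a{\left(g,Q \right)} = 53 + Q + g$ ($a{\left(g,Q \right)} = 5 + \left(\left(Q + 48\right) + g\right) = 5 + \left(\left(48 + Q\right) + g\right) = 5 + \left(48 + Q + g\right) = 53 + Q + g$)
$10 u{\left(B{\left(5,0 \right)} \right)} a{\left(-1,t \right)} = 10 \left(-2\right) \left(53 - 1 - 1\right) = \left(-20\right) 51 = -1020$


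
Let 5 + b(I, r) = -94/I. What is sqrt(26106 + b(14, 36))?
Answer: 2*sqrt(319655)/7 ≈ 161.54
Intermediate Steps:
b(I, r) = -5 - 94/I
sqrt(26106 + b(14, 36)) = sqrt(26106 + (-5 - 94/14)) = sqrt(26106 + (-5 - 94*1/14)) = sqrt(26106 + (-5 - 47/7)) = sqrt(26106 - 82/7) = sqrt(182660/7) = 2*sqrt(319655)/7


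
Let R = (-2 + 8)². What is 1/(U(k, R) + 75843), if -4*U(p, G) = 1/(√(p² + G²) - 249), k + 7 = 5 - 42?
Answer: 71315477268/5408779817976553 - 16*√202/5408779817976553 ≈ 1.3185e-5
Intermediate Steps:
k = -44 (k = -7 + (5 - 42) = -7 - 37 = -44)
R = 36 (R = 6² = 36)
U(p, G) = -1/(4*(-249 + √(G² + p²))) (U(p, G) = -1/(4*(√(p² + G²) - 249)) = -1/(4*(√(G² + p²) - 249)) = -1/(4*(-249 + √(G² + p²))))
1/(U(k, R) + 75843) = 1/(-1/(-996 + 4*√(36² + (-44)²)) + 75843) = 1/(-1/(-996 + 4*√(1296 + 1936)) + 75843) = 1/(-1/(-996 + 4*√3232) + 75843) = 1/(-1/(-996 + 4*(4*√202)) + 75843) = 1/(-1/(-996 + 16*√202) + 75843) = 1/(75843 - 1/(-996 + 16*√202))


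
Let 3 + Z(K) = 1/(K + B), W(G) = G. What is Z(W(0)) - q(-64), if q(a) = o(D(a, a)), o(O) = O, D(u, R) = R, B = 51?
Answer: 3112/51 ≈ 61.020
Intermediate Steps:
q(a) = a
Z(K) = -3 + 1/(51 + K) (Z(K) = -3 + 1/(K + 51) = -3 + 1/(51 + K))
Z(W(0)) - q(-64) = (-152 - 3*0)/(51 + 0) - 1*(-64) = (-152 + 0)/51 + 64 = (1/51)*(-152) + 64 = -152/51 + 64 = 3112/51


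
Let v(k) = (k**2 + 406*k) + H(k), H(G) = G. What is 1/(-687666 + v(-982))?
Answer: -1/123016 ≈ -8.1290e-6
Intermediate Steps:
v(k) = k**2 + 407*k (v(k) = (k**2 + 406*k) + k = k**2 + 407*k)
1/(-687666 + v(-982)) = 1/(-687666 - 982*(407 - 982)) = 1/(-687666 - 982*(-575)) = 1/(-687666 + 564650) = 1/(-123016) = -1/123016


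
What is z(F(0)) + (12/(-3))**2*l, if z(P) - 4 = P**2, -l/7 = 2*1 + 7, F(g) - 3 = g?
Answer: -995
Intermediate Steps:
F(g) = 3 + g
l = -63 (l = -7*(2*1 + 7) = -7*(2 + 7) = -7*9 = -63)
z(P) = 4 + P**2
z(F(0)) + (12/(-3))**2*l = (4 + (3 + 0)**2) + (12/(-3))**2*(-63) = (4 + 3**2) + (12*(-1/3))**2*(-63) = (4 + 9) + (-4)**2*(-63) = 13 + 16*(-63) = 13 - 1008 = -995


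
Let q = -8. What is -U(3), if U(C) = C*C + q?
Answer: -1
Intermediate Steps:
U(C) = -8 + C**2 (U(C) = C*C - 8 = C**2 - 8 = -8 + C**2)
-U(3) = -(-8 + 3**2) = -(-8 + 9) = -1*1 = -1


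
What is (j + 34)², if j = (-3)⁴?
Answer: 13225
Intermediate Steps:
j = 81
(j + 34)² = (81 + 34)² = 115² = 13225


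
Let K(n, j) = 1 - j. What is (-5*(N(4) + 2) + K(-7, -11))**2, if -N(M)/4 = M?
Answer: 6724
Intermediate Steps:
N(M) = -4*M
(-5*(N(4) + 2) + K(-7, -11))**2 = (-5*(-4*4 + 2) + (1 - 1*(-11)))**2 = (-5*(-16 + 2) + (1 + 11))**2 = (-5*(-14) + 12)**2 = (70 + 12)**2 = 82**2 = 6724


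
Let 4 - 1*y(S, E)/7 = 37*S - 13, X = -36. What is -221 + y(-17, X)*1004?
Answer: 4539867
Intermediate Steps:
y(S, E) = 119 - 259*S (y(S, E) = 28 - 7*(37*S - 13) = 28 - 7*(-13 + 37*S) = 28 + (91 - 259*S) = 119 - 259*S)
-221 + y(-17, X)*1004 = -221 + (119 - 259*(-17))*1004 = -221 + (119 + 4403)*1004 = -221 + 4522*1004 = -221 + 4540088 = 4539867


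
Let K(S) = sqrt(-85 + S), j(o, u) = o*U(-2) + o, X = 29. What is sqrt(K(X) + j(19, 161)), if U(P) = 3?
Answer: sqrt(76 + 2*I*sqrt(14)) ≈ 8.7283 + 0.42868*I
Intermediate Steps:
j(o, u) = 4*o (j(o, u) = o*3 + o = 3*o + o = 4*o)
sqrt(K(X) + j(19, 161)) = sqrt(sqrt(-85 + 29) + 4*19) = sqrt(sqrt(-56) + 76) = sqrt(2*I*sqrt(14) + 76) = sqrt(76 + 2*I*sqrt(14))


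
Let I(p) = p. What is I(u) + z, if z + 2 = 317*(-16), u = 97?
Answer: -4977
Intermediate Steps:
z = -5074 (z = -2 + 317*(-16) = -2 - 5072 = -5074)
I(u) + z = 97 - 5074 = -4977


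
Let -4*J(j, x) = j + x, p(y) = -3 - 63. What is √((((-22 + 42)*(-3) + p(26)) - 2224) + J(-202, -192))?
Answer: I*√9006/2 ≈ 47.45*I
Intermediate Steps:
p(y) = -66
J(j, x) = -j/4 - x/4 (J(j, x) = -(j + x)/4 = -j/4 - x/4)
√((((-22 + 42)*(-3) + p(26)) - 2224) + J(-202, -192)) = √((((-22 + 42)*(-3) - 66) - 2224) + (-¼*(-202) - ¼*(-192))) = √(((20*(-3) - 66) - 2224) + (101/2 + 48)) = √(((-60 - 66) - 2224) + 197/2) = √((-126 - 2224) + 197/2) = √(-2350 + 197/2) = √(-4503/2) = I*√9006/2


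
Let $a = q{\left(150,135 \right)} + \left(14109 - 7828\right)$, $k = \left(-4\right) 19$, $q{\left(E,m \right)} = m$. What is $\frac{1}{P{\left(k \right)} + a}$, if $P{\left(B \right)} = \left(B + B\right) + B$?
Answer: $\frac{1}{6188} \approx 0.0001616$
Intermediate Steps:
$k = -76$
$P{\left(B \right)} = 3 B$ ($P{\left(B \right)} = 2 B + B = 3 B$)
$a = 6416$ ($a = 135 + \left(14109 - 7828\right) = 135 + 6281 = 6416$)
$\frac{1}{P{\left(k \right)} + a} = \frac{1}{3 \left(-76\right) + 6416} = \frac{1}{-228 + 6416} = \frac{1}{6188}$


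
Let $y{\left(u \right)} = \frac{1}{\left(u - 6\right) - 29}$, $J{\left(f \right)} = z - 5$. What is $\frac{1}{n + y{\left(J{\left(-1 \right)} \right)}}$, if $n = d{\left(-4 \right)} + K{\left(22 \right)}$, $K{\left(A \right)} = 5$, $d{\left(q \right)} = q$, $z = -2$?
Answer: $\frac{42}{41} \approx 1.0244$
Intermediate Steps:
$J{\left(f \right)} = -7$ ($J{\left(f \right)} = -2 - 5 = -7$)
$y{\left(u \right)} = \frac{1}{-35 + u}$ ($y{\left(u \right)} = \frac{1}{\left(-6 + u\right) - 29} = \frac{1}{-35 + u}$)
$n = 1$ ($n = -4 + 5 = 1$)
$\frac{1}{n + y{\left(J{\left(-1 \right)} \right)}} = \frac{1}{1 + \frac{1}{-35 - 7}} = \frac{1}{1 + \frac{1}{-42}} = \frac{1}{1 - \frac{1}{42}} = \frac{1}{\frac{41}{42}} = \frac{42}{41}$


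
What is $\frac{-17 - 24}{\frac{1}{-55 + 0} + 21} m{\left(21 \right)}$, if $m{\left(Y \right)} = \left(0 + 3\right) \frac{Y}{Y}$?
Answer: $- \frac{6765}{1154} \approx -5.8622$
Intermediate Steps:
$m{\left(Y \right)} = 3$ ($m{\left(Y \right)} = 3 \cdot 1 = 3$)
$\frac{-17 - 24}{\frac{1}{-55 + 0} + 21} m{\left(21 \right)} = \frac{-17 - 24}{\frac{1}{-55 + 0} + 21} \cdot 3 = - \frac{41}{\frac{1}{-55} + 21} \cdot 3 = - \frac{41}{- \frac{1}{55} + 21} \cdot 3 = - \frac{41}{\frac{1154}{55}} \cdot 3 = \left(-41\right) \frac{55}{1154} \cdot 3 = \left(- \frac{2255}{1154}\right) 3 = - \frac{6765}{1154}$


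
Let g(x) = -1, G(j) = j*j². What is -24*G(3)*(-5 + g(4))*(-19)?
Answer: -73872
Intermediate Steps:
G(j) = j³
-24*G(3)*(-5 + g(4))*(-19) = -24*3³*(-5 - 1)*(-19) = -648*(-6)*(-19) = -24*(-162)*(-19) = 3888*(-19) = -73872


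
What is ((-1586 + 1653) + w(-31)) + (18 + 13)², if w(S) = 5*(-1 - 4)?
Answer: 1003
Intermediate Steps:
w(S) = -25 (w(S) = 5*(-5) = -25)
((-1586 + 1653) + w(-31)) + (18 + 13)² = ((-1586 + 1653) - 25) + (18 + 13)² = (67 - 25) + 31² = 42 + 961 = 1003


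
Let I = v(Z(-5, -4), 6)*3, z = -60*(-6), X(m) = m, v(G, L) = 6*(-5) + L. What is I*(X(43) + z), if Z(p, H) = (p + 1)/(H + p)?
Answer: -29016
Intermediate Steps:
Z(p, H) = (1 + p)/(H + p)
v(G, L) = -30 + L
z = 360
I = -72 (I = (-30 + 6)*3 = -24*3 = -72)
I*(X(43) + z) = -72*(43 + 360) = -72*403 = -29016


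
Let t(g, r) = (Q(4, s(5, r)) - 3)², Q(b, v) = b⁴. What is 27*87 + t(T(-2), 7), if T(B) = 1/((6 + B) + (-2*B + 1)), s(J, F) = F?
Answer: 66358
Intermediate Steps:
T(B) = 1/(7 - B) (T(B) = 1/((6 + B) + (1 - 2*B)) = 1/(7 - B))
t(g, r) = 64009 (t(g, r) = (4⁴ - 3)² = (256 - 3)² = 253² = 64009)
27*87 + t(T(-2), 7) = 27*87 + 64009 = 2349 + 64009 = 66358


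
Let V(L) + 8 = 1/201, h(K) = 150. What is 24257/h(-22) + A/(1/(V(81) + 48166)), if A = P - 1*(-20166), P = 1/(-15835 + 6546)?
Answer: 30220530932961547/31118150 ≈ 9.7115e+8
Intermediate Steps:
V(L) = -1607/201 (V(L) = -8 + 1/201 = -1607/201)
P = -1/9289 (P = 1/(-9289) = -1/9289 ≈ -0.00010765)
A = 187321973/9289 (A = -1/9289 - 1*(-20166) = -1/9289 + 20166 = 187321973/9289 ≈ 20166.)
24257/h(-22) + A/(1/(V(81) + 48166)) = 24257/150 + 187321973/(9289*(1/(-1607/201 + 48166))) = 24257*(1/150) + 187321973/(9289*(1/(9679759/201))) = 24257/150 + 187321973/(9289*(201/9679759)) = 24257/150 + (187321973/9289)*(9679759/201) = 24257/150 + 1813231554044507/1867089 = 30220530932961547/31118150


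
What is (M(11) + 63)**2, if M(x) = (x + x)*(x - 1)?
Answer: 80089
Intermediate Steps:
M(x) = 2*x*(-1 + x) (M(x) = (2*x)*(-1 + x) = 2*x*(-1 + x))
(M(11) + 63)**2 = (2*11*(-1 + 11) + 63)**2 = (2*11*10 + 63)**2 = (220 + 63)**2 = 283**2 = 80089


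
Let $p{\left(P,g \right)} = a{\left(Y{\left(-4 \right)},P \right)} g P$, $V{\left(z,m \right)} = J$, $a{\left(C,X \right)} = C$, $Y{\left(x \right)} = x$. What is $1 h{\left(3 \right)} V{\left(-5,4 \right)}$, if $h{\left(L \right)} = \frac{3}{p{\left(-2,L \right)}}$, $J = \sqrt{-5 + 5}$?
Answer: $0$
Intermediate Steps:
$J = 0$ ($J = \sqrt{0} = 0$)
$V{\left(z,m \right)} = 0$
$p{\left(P,g \right)} = - 4 P g$ ($p{\left(P,g \right)} = - 4 g P = - 4 P g$)
$h{\left(L \right)} = \frac{3}{8 L}$ ($h{\left(L \right)} = \frac{3}{\left(-4\right) \left(-2\right) L} = \frac{3}{8 L}$)
$1 h{\left(3 \right)} V{\left(-5,4 \right)} = 1 \frac{3}{8 \cdot 3} \cdot 0 = 1 \cdot \frac{3}{8} \cdot \frac{1}{3} \cdot 0 = 1 \cdot \frac{1}{8} \cdot 0 = \frac{1}{8} \cdot 0 = 0$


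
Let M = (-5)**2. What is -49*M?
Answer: -1225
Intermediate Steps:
M = 25
-49*M = -49*25 = -1225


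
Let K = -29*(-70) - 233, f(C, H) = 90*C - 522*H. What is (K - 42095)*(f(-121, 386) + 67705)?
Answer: 5830193746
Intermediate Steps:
f(C, H) = -522*H + 90*C
K = 1797 (K = 2030 - 233 = 1797)
(K - 42095)*(f(-121, 386) + 67705) = (1797 - 42095)*((-522*386 + 90*(-121)) + 67705) = -40298*((-201492 - 10890) + 67705) = -40298*(-212382 + 67705) = -40298*(-144677) = 5830193746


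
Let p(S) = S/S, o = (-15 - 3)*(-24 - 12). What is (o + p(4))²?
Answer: 421201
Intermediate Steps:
o = 648 (o = -18*(-36) = 648)
p(S) = 1
(o + p(4))² = (648 + 1)² = 649² = 421201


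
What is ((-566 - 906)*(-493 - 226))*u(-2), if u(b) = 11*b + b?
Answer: -25400832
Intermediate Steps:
u(b) = 12*b
((-566 - 906)*(-493 - 226))*u(-2) = ((-566 - 906)*(-493 - 226))*(12*(-2)) = -1472*(-719)*(-24) = 1058368*(-24) = -25400832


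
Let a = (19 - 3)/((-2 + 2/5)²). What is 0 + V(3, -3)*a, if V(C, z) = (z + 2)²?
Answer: 25/4 ≈ 6.2500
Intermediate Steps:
V(C, z) = (2 + z)²
a = 25/4 (a = 16/((-2 + 2*(⅕))²) = 16/((-2 + ⅖)²) = 16/((-8/5)²) = 16/(64/25) = 16*(25/64) = 25/4 ≈ 6.2500)
0 + V(3, -3)*a = 0 + (2 - 3)²*(25/4) = 0 + (-1)²*(25/4) = 0 + 1*(25/4) = 0 + 25/4 = 25/4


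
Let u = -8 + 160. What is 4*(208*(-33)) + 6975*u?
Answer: 1032744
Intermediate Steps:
u = 152
4*(208*(-33)) + 6975*u = 4*(208*(-33)) + 6975*152 = 4*(-6864) + 1060200 = -27456 + 1060200 = 1032744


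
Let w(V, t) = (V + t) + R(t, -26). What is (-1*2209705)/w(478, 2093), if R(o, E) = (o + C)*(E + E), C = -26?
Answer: 2209705/104913 ≈ 21.062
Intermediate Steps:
R(o, E) = 2*E*(-26 + o) (R(o, E) = (o - 26)*(E + E) = (-26 + o)*(2*E) = 2*E*(-26 + o))
w(V, t) = 1352 + V - 51*t (w(V, t) = (V + t) + 2*(-26)*(-26 + t) = (V + t) + (1352 - 52*t) = 1352 + V - 51*t)
(-1*2209705)/w(478, 2093) = (-1*2209705)/(1352 + 478 - 51*2093) = -2209705/(1352 + 478 - 106743) = -2209705/(-104913) = -2209705*(-1/104913) = 2209705/104913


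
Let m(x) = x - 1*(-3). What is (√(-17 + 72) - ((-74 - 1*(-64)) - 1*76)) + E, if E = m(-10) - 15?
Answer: 64 + √55 ≈ 71.416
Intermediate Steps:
m(x) = 3 + x (m(x) = x + 3 = 3 + x)
E = -22 (E = (3 - 10) - 15 = -7 - 15 = -22)
(√(-17 + 72) - ((-74 - 1*(-64)) - 1*76)) + E = (√(-17 + 72) - ((-74 - 1*(-64)) - 1*76)) - 22 = (√55 - ((-74 + 64) - 76)) - 22 = (√55 - (-10 - 76)) - 22 = (√55 - 1*(-86)) - 22 = (√55 + 86) - 22 = (86 + √55) - 22 = 64 + √55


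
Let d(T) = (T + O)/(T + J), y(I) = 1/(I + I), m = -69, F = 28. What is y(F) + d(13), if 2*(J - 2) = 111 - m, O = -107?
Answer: -737/840 ≈ -0.87738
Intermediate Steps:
J = 92 (J = 2 + (111 - 1*(-69))/2 = 2 + (111 + 69)/2 = 2 + (1/2)*180 = 2 + 90 = 92)
y(I) = 1/(2*I)
d(T) = (-107 + T)/(92 + T) (d(T) = (T - 107)/(T + 92) = (-107 + T)/(92 + T))
y(F) + d(13) = (1/2)/28 + (-107 + 13)/(92 + 13) = (1/2)*(1/28) - 94/105 = 1/56 + (1/105)*(-94) = 1/56 - 94/105 = -737/840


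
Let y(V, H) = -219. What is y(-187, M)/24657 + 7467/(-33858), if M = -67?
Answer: -1120051/4882086 ≈ -0.22942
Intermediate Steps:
y(-187, M)/24657 + 7467/(-33858) = -219/24657 + 7467/(-33858) = -219*1/24657 + 7467*(-1/33858) = -73/8219 - 131/594 = -1120051/4882086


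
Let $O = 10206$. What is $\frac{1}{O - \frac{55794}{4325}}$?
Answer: $\frac{4325}{44085156} \approx 9.8106 \cdot 10^{-5}$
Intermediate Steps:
$\frac{1}{O - \frac{55794}{4325}} = \frac{1}{10206 - \frac{55794}{4325}} = \frac{1}{\frac{44085156}{4325}} = \frac{4325}{44085156}$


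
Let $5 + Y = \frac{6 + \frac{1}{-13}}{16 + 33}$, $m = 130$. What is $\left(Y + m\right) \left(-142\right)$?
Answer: $- \frac{1616812}{91} \approx -17767.0$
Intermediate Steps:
$Y = - \frac{444}{91}$ ($Y = -5 + \frac{6 + \frac{1}{-13}}{16 + 33} = -5 + \frac{6 - \frac{1}{13}}{49} = -5 + \frac{77}{13} \cdot \frac{1}{49} = -5 + \frac{11}{91} = - \frac{444}{91} \approx -4.8791$)
$\left(Y + m\right) \left(-142\right) = \left(- \frac{444}{91} + 130\right) \left(-142\right) = \frac{11386}{91} \left(-142\right) = - \frac{1616812}{91}$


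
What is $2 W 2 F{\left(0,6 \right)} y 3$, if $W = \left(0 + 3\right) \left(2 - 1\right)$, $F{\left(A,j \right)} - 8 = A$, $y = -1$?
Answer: $-288$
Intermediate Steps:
$F{\left(A,j \right)} = 8 + A$
$W = 3$ ($W = 3 \cdot 1 = 3$)
$2 W 2 F{\left(0,6 \right)} y 3 = 2 \cdot 3 \cdot 2 \left(8 + 0\right) \left(-1\right) 3 = 6 \cdot 2 \cdot 8 \left(-1\right) 3 = 12 \left(\left(-8\right) 3\right) = 12 \left(-24\right) = -288$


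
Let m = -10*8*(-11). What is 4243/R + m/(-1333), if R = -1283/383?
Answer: -2167346017/1710239 ≈ -1267.3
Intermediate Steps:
R = -1283/383 (R = -1283*1/383 = -1283/383 ≈ -3.3499)
m = 880 (m = -80*(-11) = 880)
4243/R + m/(-1333) = 4243/(-1283/383) + 880/(-1333) = 4243*(-383/1283) + 880*(-1/1333) = -1625069/1283 - 880/1333 = -2167346017/1710239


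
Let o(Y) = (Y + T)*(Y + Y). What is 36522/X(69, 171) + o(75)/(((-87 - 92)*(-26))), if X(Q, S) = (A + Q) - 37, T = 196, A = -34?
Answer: -42473022/2327 ≈ -18252.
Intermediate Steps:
X(Q, S) = -71 + Q (X(Q, S) = (-34 + Q) - 37 = -71 + Q)
o(Y) = 2*Y*(196 + Y) (o(Y) = (Y + 196)*(Y + Y) = (196 + Y)*(2*Y) = 2*Y*(196 + Y))
36522/X(69, 171) + o(75)/(((-87 - 92)*(-26))) = 36522/(-71 + 69) + (2*75*(196 + 75))/(((-87 - 92)*(-26))) = 36522/(-2) + (2*75*271)/((-179*(-26))) = 36522*(-½) + 40650/4654 = -18261 + 40650*(1/4654) = -18261 + 20325/2327 = -42473022/2327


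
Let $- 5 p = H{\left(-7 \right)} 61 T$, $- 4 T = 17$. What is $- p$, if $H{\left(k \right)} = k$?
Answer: $\frac{7259}{20} \approx 362.95$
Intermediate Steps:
$T = - \frac{17}{4}$ ($T = \left(- \frac{1}{4}\right) 17 = - \frac{17}{4} \approx -4.25$)
$p = - \frac{7259}{20}$ ($p = - \frac{\left(-7\right) 61 \left(- \frac{17}{4}\right)}{5} = - \frac{\left(-427\right) \left(- \frac{17}{4}\right)}{5} = \left(- \frac{1}{5}\right) \frac{7259}{4} = - \frac{7259}{20} \approx -362.95$)
$- p = \left(-1\right) \left(- \frac{7259}{20}\right) = \frac{7259}{20}$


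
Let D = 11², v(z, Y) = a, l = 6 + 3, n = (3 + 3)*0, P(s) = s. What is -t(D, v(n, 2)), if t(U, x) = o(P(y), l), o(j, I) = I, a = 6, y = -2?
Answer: -9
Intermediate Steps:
n = 0 (n = 6*0 = 0)
l = 9
v(z, Y) = 6
D = 121
t(U, x) = 9
-t(D, v(n, 2)) = -1*9 = -9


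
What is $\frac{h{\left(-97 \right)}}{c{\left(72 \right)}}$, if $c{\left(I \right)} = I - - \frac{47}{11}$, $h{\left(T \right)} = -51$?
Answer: $- \frac{561}{839} \approx -0.66865$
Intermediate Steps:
$c{\left(I \right)} = \frac{47}{11} + I$ ($c{\left(I \right)} = I - \left(-47\right) \frac{1}{11} = I - - \frac{47}{11} = I + \frac{47}{11} = \frac{47}{11} + I$)
$\frac{h{\left(-97 \right)}}{c{\left(72 \right)}} = - \frac{51}{\frac{47}{11} + 72} = - \frac{51}{\frac{839}{11}} = \left(-51\right) \frac{11}{839} = - \frac{561}{839}$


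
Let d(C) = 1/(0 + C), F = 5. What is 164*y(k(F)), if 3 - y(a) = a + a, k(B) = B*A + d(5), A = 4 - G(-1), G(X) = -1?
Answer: -38868/5 ≈ -7773.6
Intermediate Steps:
A = 5 (A = 4 - 1*(-1) = 4 + 1 = 5)
d(C) = 1/C
k(B) = 1/5 + 5*B (k(B) = B*5 + 1/5 = 5*B + 1/5 = 1/5 + 5*B)
y(a) = 3 - 2*a (y(a) = 3 - (a + a) = 3 - 2*a)
164*y(k(F)) = 164*(3 - 2*(1/5 + 5*5)) = 164*(3 - 2*(1/5 + 25)) = 164*(3 - 2*126/5) = 164*(3 - 252/5) = 164*(-237/5) = -38868/5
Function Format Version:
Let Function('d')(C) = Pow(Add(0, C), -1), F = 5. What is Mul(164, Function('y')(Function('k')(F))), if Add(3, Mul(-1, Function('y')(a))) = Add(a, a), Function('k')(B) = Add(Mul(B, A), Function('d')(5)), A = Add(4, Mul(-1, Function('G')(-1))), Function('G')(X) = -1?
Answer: Rational(-38868, 5) ≈ -7773.6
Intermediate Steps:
A = 5 (A = Add(4, Mul(-1, -1)) = Add(4, 1) = 5)
Function('d')(C) = Pow(C, -1)
Function('k')(B) = Add(Rational(1, 5), Mul(5, B)) (Function('k')(B) = Add(Mul(B, 5), Pow(5, -1)) = Add(Mul(5, B), Rational(1, 5)) = Add(Rational(1, 5), Mul(5, B)))
Function('y')(a) = Add(3, Mul(-2, a)) (Function('y')(a) = Add(3, Mul(-1, Add(a, a))) = Add(3, Mul(-1, Mul(2, a))) = Add(3, Mul(-2, a)))
Mul(164, Function('y')(Function('k')(F))) = Mul(164, Add(3, Mul(-2, Add(Rational(1, 5), Mul(5, 5))))) = Mul(164, Add(3, Mul(-2, Add(Rational(1, 5), 25)))) = Mul(164, Add(3, Mul(-2, Rational(126, 5)))) = Mul(164, Add(3, Rational(-252, 5))) = Mul(164, Rational(-237, 5)) = Rational(-38868, 5)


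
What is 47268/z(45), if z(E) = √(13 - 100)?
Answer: -15756*I*√87/29 ≈ -5067.7*I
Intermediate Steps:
z(E) = I*√87 (z(E) = √(-87) = I*√87)
47268/z(45) = 47268/((I*√87)) = 47268*(-I*√87/87) = -15756*I*√87/29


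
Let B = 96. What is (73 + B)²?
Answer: 28561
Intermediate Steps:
(73 + B)² = (73 + 96)² = 169² = 28561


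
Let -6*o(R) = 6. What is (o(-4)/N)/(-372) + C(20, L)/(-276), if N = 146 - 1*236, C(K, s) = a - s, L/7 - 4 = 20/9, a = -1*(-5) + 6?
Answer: 30269/256680 ≈ 0.11793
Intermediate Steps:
o(R) = -1 (o(R) = -⅙*6 = -1)
a = 11 (a = 5 + 6 = 11)
L = 392/9 (L = 28 + 7*(20/9) = 28 + 140/9 = 392/9 ≈ 43.556)
C(K, s) = 11 - s
N = -90 (N = 146 - 236 = -90)
(o(-4)/N)/(-372) + C(20, L)/(-276) = -1/(-90)/(-372) + (11 - 1*392/9)/(-276) = -1*(-1/90)*(-1/372) + (11 - 392/9)*(-1/276) = (1/90)*(-1/372) - 293/9*(-1/276) = -1/33480 + 293/2484 = 30269/256680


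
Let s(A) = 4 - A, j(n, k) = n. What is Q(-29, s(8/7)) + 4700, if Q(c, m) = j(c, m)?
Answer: 4671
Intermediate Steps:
Q(c, m) = c
Q(-29, s(8/7)) + 4700 = -29 + 4700 = 4671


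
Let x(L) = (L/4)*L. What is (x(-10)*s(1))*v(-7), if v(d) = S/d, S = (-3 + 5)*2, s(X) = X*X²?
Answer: -100/7 ≈ -14.286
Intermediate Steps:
s(X) = X³
x(L) = L²/4 (x(L) = (L*(¼))*L = (L/4)*L = L²/4)
S = 4 (S = 2*2 = 4)
v(d) = 4/d
(x(-10)*s(1))*v(-7) = (((¼)*(-10)²)*1³)*(4/(-7)) = (((¼)*100)*1)*(4*(-⅐)) = (25*1)*(-4/7) = 25*(-4/7) = -100/7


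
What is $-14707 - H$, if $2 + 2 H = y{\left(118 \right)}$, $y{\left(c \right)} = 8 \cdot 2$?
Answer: $-14714$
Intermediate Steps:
$y{\left(c \right)} = 16$
$H = 7$ ($H = -1 + \frac{1}{2} \cdot 16 = -1 + 8 = 7$)
$-14707 - H = -14707 - 7 = -14714$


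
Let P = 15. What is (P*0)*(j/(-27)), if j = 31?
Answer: 0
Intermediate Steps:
(P*0)*(j/(-27)) = (15*0)*(31/(-27)) = 0*(31*(-1/27)) = 0*(-31/27) = 0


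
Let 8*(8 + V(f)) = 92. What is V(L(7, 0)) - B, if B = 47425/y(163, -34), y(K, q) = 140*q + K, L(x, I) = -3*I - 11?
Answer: 127029/9194 ≈ 13.817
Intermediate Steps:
L(x, I) = -11 - 3*I
y(K, q) = K + 140*q
V(f) = 7/2 (V(f) = -8 + (⅛)*92 = -8 + 23/2 = 7/2)
B = -47425/4597 (B = 47425/(163 + 140*(-34)) = 47425/(163 - 4760) = 47425/(-4597) = 47425*(-1/4597) = -47425/4597 ≈ -10.317)
V(L(7, 0)) - B = 7/2 - 1*(-47425/4597) = 7/2 + 47425/4597 = 127029/9194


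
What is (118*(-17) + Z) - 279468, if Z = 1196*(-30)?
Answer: -317354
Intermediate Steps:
Z = -35880
(118*(-17) + Z) - 279468 = (118*(-17) - 35880) - 279468 = (-2006 - 35880) - 279468 = -37886 - 279468 = -317354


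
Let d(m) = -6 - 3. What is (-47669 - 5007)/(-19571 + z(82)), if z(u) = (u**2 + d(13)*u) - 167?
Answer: 13169/3438 ≈ 3.8304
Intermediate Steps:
d(m) = -9
z(u) = -167 + u**2 - 9*u (z(u) = (u**2 - 9*u) - 167 = -167 + u**2 - 9*u)
(-47669 - 5007)/(-19571 + z(82)) = (-47669 - 5007)/(-19571 + (-167 + 82**2 - 9*82)) = -52676/(-19571 + (-167 + 6724 - 738)) = -52676/(-19571 + 5819) = -52676/(-13752) = -52676*(-1/13752) = 13169/3438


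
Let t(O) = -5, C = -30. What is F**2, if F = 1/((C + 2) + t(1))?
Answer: 1/1089 ≈ 0.00091827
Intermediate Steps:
F = -1/33 (F = 1/((-30 + 2) - 5) = 1/(-28 - 5) = 1/(-33) = -1/33 ≈ -0.030303)
F**2 = (-1/33)**2 = 1/1089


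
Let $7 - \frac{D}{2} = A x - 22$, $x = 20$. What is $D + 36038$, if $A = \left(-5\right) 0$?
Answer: $36096$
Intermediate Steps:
$A = 0$
$D = 58$ ($D = 14 - 2 \left(0 \cdot 20 - 22\right) = 14 - 2 \left(0 - 22\right) = 14 - -44 = 14 + 44 = 58$)
$D + 36038 = 58 + 36038 = 36096$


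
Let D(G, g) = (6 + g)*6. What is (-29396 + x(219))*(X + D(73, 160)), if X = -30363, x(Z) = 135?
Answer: 859307787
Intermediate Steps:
D(G, g) = 36 + 6*g
(-29396 + x(219))*(X + D(73, 160)) = (-29396 + 135)*(-30363 + (36 + 6*160)) = -29261*(-30363 + (36 + 960)) = -29261*(-30363 + 996) = -29261*(-29367) = 859307787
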